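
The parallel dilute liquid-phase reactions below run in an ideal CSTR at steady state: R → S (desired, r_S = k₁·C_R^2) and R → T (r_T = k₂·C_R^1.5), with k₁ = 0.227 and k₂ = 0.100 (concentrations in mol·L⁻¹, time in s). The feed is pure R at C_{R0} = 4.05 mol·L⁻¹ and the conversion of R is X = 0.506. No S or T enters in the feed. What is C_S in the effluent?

Exit C_R = C_{R0}(1−X) = 4.05×0.494 = 2.001 mol·L⁻¹.
In a CSTR the entire volume is at exit conditions, so r_S = 0.227×2.001^2 = 0.9086 and r_T = 0.100×2.001^1.5 = 0.2830.
Fraction of consumed R going to S: r_S/(r_S+r_T) = 0.7625.
C_S = 0.7625·C_{R0}·X = 0.7625×4.05×0.506 = 1.56 mol·L⁻¹.

1.56 mol·L⁻¹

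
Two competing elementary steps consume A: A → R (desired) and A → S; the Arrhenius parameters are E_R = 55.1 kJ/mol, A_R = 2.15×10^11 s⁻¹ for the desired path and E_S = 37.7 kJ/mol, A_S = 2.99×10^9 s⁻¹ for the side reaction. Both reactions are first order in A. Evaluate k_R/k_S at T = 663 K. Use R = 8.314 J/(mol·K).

3.06

Since both paths have the same order in A, the concentration cancels and S_{R/S} = k_R/k_S = (A_R/A_S)·exp[(E_S−E_R)/(RT)].
(E_S−E_R)/(RT) = (37.7−55.1)×10³/(8.314×663) = -17400/5512 = -3.157.
k_R/k_S = (2.15×10^11/2.99×10^9)·exp(-3.157) = 71.91 × 0.04257 = 3.06.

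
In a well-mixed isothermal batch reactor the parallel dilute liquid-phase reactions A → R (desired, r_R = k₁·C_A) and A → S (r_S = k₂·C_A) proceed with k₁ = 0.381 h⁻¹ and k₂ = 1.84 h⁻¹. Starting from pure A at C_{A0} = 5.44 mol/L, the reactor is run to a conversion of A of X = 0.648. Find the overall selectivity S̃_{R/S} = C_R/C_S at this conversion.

C_A = C_{A0}(1−X) = 1.915 mol/L.
Both paths are first order in A, so the instantaneous fraction to R is constant: dC_R/d(−C_A) = k₁/(k₁+k₂) = 0.1715.
C_R = 0.1715·(C_{A0}−C_A) = 0.1715×3.525 = 0.605 mol/L.
C_S = (C_{A0}−C_A)−C_R = 2.920 mol/L; S̃_{R/S} = 0.6047/2.920 = 0.207.

0.207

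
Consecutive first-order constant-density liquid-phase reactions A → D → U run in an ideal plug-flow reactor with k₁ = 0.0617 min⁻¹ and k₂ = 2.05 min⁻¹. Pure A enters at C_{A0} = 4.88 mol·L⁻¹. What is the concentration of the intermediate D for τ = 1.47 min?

0.131 mol·L⁻¹

Solving the coupled first-order balances gives C_D(τ) = [k₁/(k₂−k₁)]·C_{A0}·(e^(−k₁τ) − e^(−k₂τ)).
e^(−k₁τ) = e^(−0.0617×1.47) = e^(−0.09070) = 0.9133; e^(−k₂τ) = e^(−3.013) = 0.04912.
C_D = 0.0617×4.88/(2.05−0.0617) × (0.9133−0.04912) = 0.1514×0.8642 = 0.1309 mol·L⁻¹.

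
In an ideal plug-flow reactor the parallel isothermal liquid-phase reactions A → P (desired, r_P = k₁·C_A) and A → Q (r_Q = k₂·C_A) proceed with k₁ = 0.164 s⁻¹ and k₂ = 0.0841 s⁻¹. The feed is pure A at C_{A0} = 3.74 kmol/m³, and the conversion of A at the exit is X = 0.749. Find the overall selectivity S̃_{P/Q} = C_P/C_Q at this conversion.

1.95

C_A = C_{A0}(1−X) = 0.9387 kmol/m³.
Both paths are first order in A, so the instantaneous fraction to P is constant: dC_P/d(−C_A) = k₁/(k₁+k₂) = 0.6610.
C_P = 0.6610·(C_{A0}−C_A) = 0.6610×2.801 = 1.85 kmol/m³.
C_Q = (C_{A0}−C_A)−C_P = 0.9496 kmol/m³; S̃_{P/Q} = 1.852/0.9496 = 1.95.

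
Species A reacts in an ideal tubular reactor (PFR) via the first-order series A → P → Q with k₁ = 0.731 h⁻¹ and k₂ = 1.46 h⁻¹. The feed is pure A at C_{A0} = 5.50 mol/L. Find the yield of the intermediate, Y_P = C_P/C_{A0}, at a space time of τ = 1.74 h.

For first-order series with pure A initially, C_P(τ) = k₁C_{A0}/(k₂−k₁)·(e^(−k₁τ) − e^(−k₂τ)).
e^(−k₁τ) = e^(−0.731×1.74) = e^(−1.272) = 0.2803; e^(−k₂τ) = e^(−2.540) = 0.07883.
C_P = 0.731×5.50/(1.46−0.731) × (0.2803−0.07883) = 5.515×0.2015 = 1.111 mol/L.
Y_P = C_P/C_{A0} = 1.111/5.50 = 0.202.

0.202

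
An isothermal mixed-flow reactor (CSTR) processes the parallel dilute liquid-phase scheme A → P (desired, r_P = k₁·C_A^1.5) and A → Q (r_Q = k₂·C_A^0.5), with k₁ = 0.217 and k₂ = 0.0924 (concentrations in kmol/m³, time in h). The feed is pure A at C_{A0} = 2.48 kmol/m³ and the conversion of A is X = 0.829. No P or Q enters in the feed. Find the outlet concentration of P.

1.03 kmol/m³

Exit C_A = C_{A0}(1−X) = 2.48×0.171 = 0.4241 kmol/m³.
In a CSTR the entire volume is at exit conditions, so r_P = 0.217×0.4241^1.5 = 0.05993 and r_Q = 0.0924×0.4241^0.5 = 0.06017.
Fraction of consumed A going to P: r_P/(r_P+r_Q) = 0.4990.
C_P = 0.4990·C_{A0}·X = 0.4990×2.48×0.829 = 1.03 kmol/m³.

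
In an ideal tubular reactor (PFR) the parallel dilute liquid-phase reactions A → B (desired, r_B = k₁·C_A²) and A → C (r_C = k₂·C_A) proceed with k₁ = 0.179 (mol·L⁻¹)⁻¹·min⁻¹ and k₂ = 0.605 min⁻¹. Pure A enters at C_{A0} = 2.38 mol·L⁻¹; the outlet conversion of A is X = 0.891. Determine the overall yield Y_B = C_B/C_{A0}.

0.239

C_A = C_{A0}(1−X) = 0.2594 mol·L⁻¹.
Along a PFR/batch, dC_C/dC_A = −r_C/(r_B+r_C) = −k₂/(k₂+k₁·C_A).
Integrating from C_{A0} to C_A: C_C = (0.605/0.179)·ln[(0.605+0.179·2.38)/(0.605+0.179·0.259)] = 3.380·ln(1.031/0.6514) = 1.552 mol·L⁻¹.
Then C_B = (C_{A0}−C_A) − C_C = 2.121 − 1.552 = 0.5688 mol·L⁻¹.
Y_B = C_B/C_{A0} = 0.5688/2.38 = 0.239.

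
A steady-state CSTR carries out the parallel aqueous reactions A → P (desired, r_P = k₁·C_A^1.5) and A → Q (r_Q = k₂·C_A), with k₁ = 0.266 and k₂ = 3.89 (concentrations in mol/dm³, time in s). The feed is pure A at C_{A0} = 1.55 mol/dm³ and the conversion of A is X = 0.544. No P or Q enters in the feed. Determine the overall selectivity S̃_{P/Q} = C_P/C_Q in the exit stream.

Exit C_A = C_{A0}(1−X) = 1.55×0.456 = 0.7068 mol/dm³.
In a CSTR the entire volume is at exit conditions, so r_P = 0.266×0.7068^1.5 = 0.1581 and r_Q = 3.89×0.7068 = 2.749.
Overall selectivity = C_P/C_Q = r_Pτ/(r_Qτ) = r_P/r_Q = 0.0575.

0.0575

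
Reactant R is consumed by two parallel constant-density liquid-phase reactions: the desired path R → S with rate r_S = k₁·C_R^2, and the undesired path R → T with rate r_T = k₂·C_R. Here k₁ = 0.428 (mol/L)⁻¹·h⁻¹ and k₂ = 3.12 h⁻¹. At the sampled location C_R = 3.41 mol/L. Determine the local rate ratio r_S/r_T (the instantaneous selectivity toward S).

0.468

S_{S/T} = r_S/r_T = (k₁·C_R^2)/(k₂·C_R) = (k₁/k₂)·C_R.
= (0.428×3.410^2) / (3.12×3.410) = 4.977/10.64 = 0.468.
Since the desired path is higher order in R, keeping C_R high (PFR or concentrated feed) favours S.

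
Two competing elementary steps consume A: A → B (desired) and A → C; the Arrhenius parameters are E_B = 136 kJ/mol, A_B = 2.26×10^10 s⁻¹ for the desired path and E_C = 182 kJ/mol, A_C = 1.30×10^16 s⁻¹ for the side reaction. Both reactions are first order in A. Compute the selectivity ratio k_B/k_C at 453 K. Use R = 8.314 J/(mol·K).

With equal orders, S_{B/C} = k_B/k_C = (A_B/A_C)·exp[(E_C−E_B)/(RT)].
(E_C−E_B)/(RT) = (182−136)×10³/(8.314×453) = 46000/3766 = 12.21.
k_B/k_C = (2.26×10^10/1.30×10^16)·exp(12.21) = 1.738×10^-6 × 2.015×10^5 = 0.350.
Since E_B < E_C, lowering the temperature improves selectivity toward B.

0.350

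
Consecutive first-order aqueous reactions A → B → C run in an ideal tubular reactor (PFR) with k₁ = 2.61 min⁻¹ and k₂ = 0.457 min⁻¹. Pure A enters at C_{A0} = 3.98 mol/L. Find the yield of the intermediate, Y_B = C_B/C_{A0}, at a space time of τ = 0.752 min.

0.689

For first-order series with pure A initially, C_B(τ) = k₁C_{A0}/(k₂−k₁)·(e^(−k₁τ) − e^(−k₂τ)).
e^(−k₁τ) = e^(−2.61×0.752) = e^(−1.963) = 0.1405; e^(−k₂τ) = e^(−0.3437) = 0.7092.
C_B = 2.61×3.98/(0.457−2.61) × (0.1405−0.7092) = (-4.825)×(-0.5687) = 2.744 mol/L.
Y_B = C_B/C_{A0} = 2.744/3.98 = 0.689.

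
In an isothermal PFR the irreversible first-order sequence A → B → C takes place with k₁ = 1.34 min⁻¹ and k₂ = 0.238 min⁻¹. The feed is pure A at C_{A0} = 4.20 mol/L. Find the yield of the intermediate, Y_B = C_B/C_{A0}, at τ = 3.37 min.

0.532

The intermediate concentration in a first-order A→B→C sequence is C_B = k₁C_{A0}(e^(−k₁τ) − e^(−k₂τ))/(k₂−k₁).
e^(−k₁τ) = e^(−1.34×3.37) = e^(−4.516) = 0.01093; e^(−k₂τ) = e^(−0.8021) = 0.4484.
C_B = 1.34×4.20/(0.238−1.34) × (0.01093−0.4484) = (-5.107)×(-0.4375) = 2.234 mol/L.
Y_B = C_B/C_{A0} = 2.234/4.20 = 0.532.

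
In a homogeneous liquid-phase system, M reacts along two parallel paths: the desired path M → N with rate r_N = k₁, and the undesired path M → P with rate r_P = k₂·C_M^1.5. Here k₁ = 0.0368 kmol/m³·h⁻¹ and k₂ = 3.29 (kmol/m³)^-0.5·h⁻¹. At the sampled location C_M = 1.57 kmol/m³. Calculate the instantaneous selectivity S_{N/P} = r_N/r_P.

0.00569

S_{N/P} = r_N/r_P = (k₁)/(k₂·C_M^1.5) = (k₁/k₂)·C_M^-1.5.
= (0.0368) / (3.29×1.570^1.5) = 0.03680/6.472 = 0.00569.
The undesired path is higher order in M, so low C_M (CSTR or dilute feed) favours N.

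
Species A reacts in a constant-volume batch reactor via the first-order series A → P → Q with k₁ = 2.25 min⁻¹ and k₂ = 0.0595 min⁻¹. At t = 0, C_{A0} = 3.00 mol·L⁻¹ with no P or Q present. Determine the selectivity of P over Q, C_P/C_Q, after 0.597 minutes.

45.9

The intermediate concentration in a first-order A→B→C sequence is C_P = k₁C_{A0}(e^(−k₁t) − e^(−k₂t))/(k₂−k₁).
e^(−k₁t) = e^(−2.25×0.597) = e^(−1.343) = 0.2610; e^(−k₂t) = e^(−0.03552) = 0.9651.
C_P = 2.25×3.00/(0.0595−2.25) × (0.2610−0.9651) = (-3.081)×(-0.7041) = 2.170 mol·L⁻¹.
C_A = C_{A0}e^(−k₁t) = 0.7830 mol·L⁻¹, so C_Q = C_{A0}−C_A−C_P = 0.04732 mol·L⁻¹; C_P/C_Q = 45.9.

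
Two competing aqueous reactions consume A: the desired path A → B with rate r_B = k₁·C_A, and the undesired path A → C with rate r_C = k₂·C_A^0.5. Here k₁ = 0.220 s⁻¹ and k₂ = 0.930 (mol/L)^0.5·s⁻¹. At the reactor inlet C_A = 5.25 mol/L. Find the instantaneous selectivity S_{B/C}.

S_{B/C} = r_B/r_C = (k₁·C_A)/(k₂·C_A^0.5) = (k₁/k₂)·C_A^0.5.
= (0.220×5.250) / (0.930×5.250^0.5) = 1.155/2.131 = 0.542.
Since the desired path is higher order in A, keeping C_A high (PFR or concentrated feed) favours B.

0.542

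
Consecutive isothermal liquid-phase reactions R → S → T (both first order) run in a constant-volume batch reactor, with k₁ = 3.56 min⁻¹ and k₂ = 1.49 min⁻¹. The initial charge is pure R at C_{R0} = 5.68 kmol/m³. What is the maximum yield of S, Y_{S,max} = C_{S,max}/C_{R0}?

For a first-order series the maximum intermediate yield is C_{S,max}/C_{R0} = (k₁/k₂)^[k₂/(k₂−k₁)].
= (3.56/1.49)^(1.49/(1.49−3.56)) = (2.389)^(-0.7198) = 0.5342.

0.534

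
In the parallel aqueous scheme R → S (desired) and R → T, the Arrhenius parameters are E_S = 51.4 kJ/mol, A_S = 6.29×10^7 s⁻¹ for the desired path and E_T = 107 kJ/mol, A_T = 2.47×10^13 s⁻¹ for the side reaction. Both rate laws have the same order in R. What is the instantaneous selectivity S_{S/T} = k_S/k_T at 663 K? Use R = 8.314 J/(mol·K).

Since both paths have the same order in R, the concentration cancels and S_{S/T} = k_S/k_T = (A_S/A_T)·exp[(E_T−E_S)/(RT)].
(E_T−E_S)/(RT) = (107−51.4)×10³/(8.314×663) = 55600/5512 = 10.09.
k_S/k_T = (6.29×10^7/2.47×10^13)·exp(10.09) = 2.547×10^-6 × 24023 = 0.0612.

0.0612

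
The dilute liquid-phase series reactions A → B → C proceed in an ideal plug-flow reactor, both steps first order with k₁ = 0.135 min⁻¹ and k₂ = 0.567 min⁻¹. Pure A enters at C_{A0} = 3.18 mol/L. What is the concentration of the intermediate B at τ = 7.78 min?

0.336 mol/L

Solving the coupled first-order balances gives C_B(τ) = [k₁/(k₂−k₁)]·C_{A0}·(e^(−k₁τ) − e^(−k₂τ)).
e^(−k₁τ) = e^(−0.135×7.78) = e^(−1.050) = 0.3498; e^(−k₂τ) = e^(−4.411) = 0.01214.
C_B = 0.135×3.18/(0.567−0.135) × (0.3498−0.01214) = 0.9938×0.3377 = 0.3356 mol/L.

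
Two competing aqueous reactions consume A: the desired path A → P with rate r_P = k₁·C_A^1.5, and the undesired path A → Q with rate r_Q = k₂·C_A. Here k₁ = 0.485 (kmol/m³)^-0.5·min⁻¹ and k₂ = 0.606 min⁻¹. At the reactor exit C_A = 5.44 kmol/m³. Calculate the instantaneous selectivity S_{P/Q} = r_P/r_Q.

S_{P/Q} = r_P/r_Q = (k₁·C_A^1.5)/(k₂·C_A) = (k₁/k₂)·C_A^0.5.
= (0.485×5.440^1.5) / (0.606×5.440) = 6.154/3.297 = 1.87.
Since the desired path is higher order in A, keeping C_A high (PFR or concentrated feed) favours P.

1.87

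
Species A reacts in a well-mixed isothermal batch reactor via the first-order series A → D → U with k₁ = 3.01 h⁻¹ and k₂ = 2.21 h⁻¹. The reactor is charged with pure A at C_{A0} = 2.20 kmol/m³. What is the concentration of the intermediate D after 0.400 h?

0.936 kmol/m³

Solving the coupled first-order balances gives C_D(t) = [k₁/(k₂−k₁)]·C_{A0}·(e^(−k₁t) − e^(−k₂t)).
e^(−k₁t) = e^(−3.01×0.400) = e^(−1.204) = 0.3000; e^(−k₂t) = e^(−0.8840) = 0.4131.
C_D = 3.01×2.20/(2.21−3.01) × (0.3000−0.4131) = (-8.278)×(-0.1131) = 0.9365 kmol/m³.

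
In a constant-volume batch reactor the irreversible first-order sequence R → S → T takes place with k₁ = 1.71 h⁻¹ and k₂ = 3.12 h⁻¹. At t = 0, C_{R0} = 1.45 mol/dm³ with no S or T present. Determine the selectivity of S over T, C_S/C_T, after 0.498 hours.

0.836

Solving the coupled first-order balances gives C_S(t) = [k₁/(k₂−k₁)]·C_{R0}·(e^(−k₁t) − e^(−k₂t)).
e^(−k₁t) = e^(−1.71×0.498) = e^(−0.8516) = 0.4267; e^(−k₂t) = e^(−1.554) = 0.2115.
C_S = 1.71×1.45/(3.12−1.71) × (0.4267−0.2115) = 1.759×0.2153 = 0.3786 mol/dm³.
C_R = C_{R0}e^(−k₁t) = 0.6188 mol/dm³, so C_T = C_{R0}−C_R−C_S = 0.4526 mol/dm³; C_S/C_T = 0.836.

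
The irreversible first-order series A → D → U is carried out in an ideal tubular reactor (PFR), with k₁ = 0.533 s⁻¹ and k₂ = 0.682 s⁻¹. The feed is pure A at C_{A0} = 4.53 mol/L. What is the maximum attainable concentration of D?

1.47 mol/L

Evaluating C_D at τ_opt = ln(k₂/k₁)/(k₂−k₁) gives C_{D,max}/C_{A0} = (k₁/k₂)^[k₂/(k₂−k₁)].
= (0.533/0.682)^(0.682/(0.682−0.533)) = (0.7815)^(4.577) = 0.3236.
C_{D,max} = 0.3236×4.53 = 1.47 mol/L.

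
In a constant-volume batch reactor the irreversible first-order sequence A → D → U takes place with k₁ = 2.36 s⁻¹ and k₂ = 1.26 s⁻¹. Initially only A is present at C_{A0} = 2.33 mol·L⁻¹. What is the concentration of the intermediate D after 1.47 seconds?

Solving the coupled first-order balances gives C_D(t) = [k₁/(k₂−k₁)]·C_{A0}·(e^(−k₁t) − e^(−k₂t)).
e^(−k₁t) = e^(−2.36×1.47) = e^(−3.469) = 0.03114; e^(−k₂t) = e^(−1.852) = 0.1569.
C_D = 2.36×2.33/(1.26−2.36) × (0.03114−0.1569) = (-4.999)×(-0.1257) = 0.6286 mol·L⁻¹.

0.629 mol·L⁻¹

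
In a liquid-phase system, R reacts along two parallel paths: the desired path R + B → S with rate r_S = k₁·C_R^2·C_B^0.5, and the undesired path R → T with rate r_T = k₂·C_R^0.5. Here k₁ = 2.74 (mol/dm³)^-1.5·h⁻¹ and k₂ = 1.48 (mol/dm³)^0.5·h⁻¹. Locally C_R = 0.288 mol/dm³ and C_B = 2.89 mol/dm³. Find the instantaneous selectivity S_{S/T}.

0.486

S_{S/T} = r_S/r_T = (k₁·C_R^2·C_B^0.5)/(k₂·C_R^0.5) = (k₁/k₂)·C_R^1.5·C_B^0.5.
= (2.74×0.2880^2×2.890^0.5) / (1.48×0.2880^0.5) = 0.3864/0.7943 = 0.486.
Since the desired path is higher order in R, keeping C_R high (PFR or concentrated feed) favours S.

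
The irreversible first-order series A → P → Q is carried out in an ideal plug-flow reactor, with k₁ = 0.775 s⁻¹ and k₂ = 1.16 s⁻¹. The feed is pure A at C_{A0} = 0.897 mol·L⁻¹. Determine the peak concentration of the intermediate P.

For a first-order series the maximum intermediate yield is C_{P,max}/C_{A0} = (k₁/k₂)^[k₂/(k₂−k₁)].
= (0.775/1.16)^(1.16/(1.16−0.775)) = (0.6681)^(3.013) = 0.2967.
C_{P,max} = 0.2967×0.897 = 0.266 mol·L⁻¹.

0.266 mol·L⁻¹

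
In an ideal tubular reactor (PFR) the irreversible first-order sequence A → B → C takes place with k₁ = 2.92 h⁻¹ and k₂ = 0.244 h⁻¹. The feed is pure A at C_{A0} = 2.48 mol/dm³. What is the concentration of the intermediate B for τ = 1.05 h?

1.97 mol/dm³

Solving the coupled first-order balances gives C_B(τ) = [k₁/(k₂−k₁)]·C_{A0}·(e^(−k₁τ) − e^(−k₂τ)).
e^(−k₁τ) = e^(−2.92×1.05) = e^(−3.066) = 0.04661; e^(−k₂τ) = e^(−0.2562) = 0.7740.
C_B = 2.92×2.48/(0.244−2.92) × (0.04661−0.7740) = (-2.706)×(-0.7274) = 1.968 mol/dm³.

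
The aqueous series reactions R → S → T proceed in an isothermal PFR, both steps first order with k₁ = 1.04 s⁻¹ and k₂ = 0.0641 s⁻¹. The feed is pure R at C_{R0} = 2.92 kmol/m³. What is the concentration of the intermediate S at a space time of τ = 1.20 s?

Solving the coupled first-order balances gives C_S(τ) = [k₁/(k₂−k₁)]·C_{R0}·(e^(−k₁τ) − e^(−k₂τ)).
e^(−k₁τ) = e^(−1.04×1.20) = e^(−1.248) = 0.2871; e^(−k₂τ) = e^(−0.07692) = 0.9260.
C_S = 1.04×2.92/(0.0641−1.04) × (0.2871−0.9260) = (-3.112)×(-0.6389) = 1.988 kmol/m³.

1.99 kmol/m³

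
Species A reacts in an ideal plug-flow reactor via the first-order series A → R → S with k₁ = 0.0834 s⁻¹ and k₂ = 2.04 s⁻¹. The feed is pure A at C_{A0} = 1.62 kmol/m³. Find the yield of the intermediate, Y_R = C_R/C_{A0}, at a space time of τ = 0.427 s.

The intermediate concentration in a first-order A→B→C sequence is C_R = k₁C_{A0}(e^(−k₁τ) − e^(−k₂τ))/(k₂−k₁).
e^(−k₁τ) = e^(−0.0834×0.427) = e^(−0.03561) = 0.9650; e^(−k₂τ) = e^(−0.8711) = 0.4185.
C_R = 0.0834×1.62/(2.04−0.0834) × (0.9650−0.4185) = 0.06905×0.5465 = 0.03774 kmol/m³.
Y_R = C_R/C_{A0} = 0.03774/1.62 = 0.0233.

0.0233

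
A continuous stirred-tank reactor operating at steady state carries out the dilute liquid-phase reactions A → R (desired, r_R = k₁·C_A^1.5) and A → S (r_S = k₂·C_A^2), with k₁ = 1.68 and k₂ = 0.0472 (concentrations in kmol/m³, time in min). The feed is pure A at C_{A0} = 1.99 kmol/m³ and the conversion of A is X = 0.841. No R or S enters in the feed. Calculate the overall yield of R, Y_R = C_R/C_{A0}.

Exit C_A = C_{A0}(1−X) = 1.99×0.159 = 0.3164 kmol/m³.
A CSTR operates uniformly at the exit composition, giving r_R = 0.2990 and r_S = 0.004725 (each k·C_A^n at C_A = 0.3164).
Fraction of consumed A going to R: r_R/(r_R+r_S) = 0.9844.
C_R = 0.9844·C_{A0}·X = 0.9844×1.99×0.841 = 1.65 kmol/m³; Y_R = C_R/C_{A0} = 0.828.

0.828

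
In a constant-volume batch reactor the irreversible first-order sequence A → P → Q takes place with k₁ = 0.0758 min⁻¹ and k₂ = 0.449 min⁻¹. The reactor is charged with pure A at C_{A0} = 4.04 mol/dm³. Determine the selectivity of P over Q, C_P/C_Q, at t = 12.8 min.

The intermediate concentration in a first-order A→B→C sequence is C_P = k₁C_{A0}(e^(−k₁t) − e^(−k₂t))/(k₂−k₁).
e^(−k₁t) = e^(−0.0758×12.8) = e^(−0.9702) = 0.3790; e^(−k₂t) = e^(−5.747) = 0.003192.
C_P = 0.0758×4.04/(0.449−0.0758) × (0.3790−0.003192) = 0.8206×0.3758 = 0.3084 mol/dm³.
C_A = C_{A0}e^(−k₁t) = 1.531 mol/dm³, so C_Q = C_{A0}−C_A−C_P = 2.201 mol/dm³; C_P/C_Q = 0.140.

0.140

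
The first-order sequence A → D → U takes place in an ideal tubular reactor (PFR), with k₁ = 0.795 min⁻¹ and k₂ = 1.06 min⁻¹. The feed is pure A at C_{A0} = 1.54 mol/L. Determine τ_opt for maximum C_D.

Setting dC_D/dτ = 0 gives τ_opt = ln(k₂/k₁)/(k₂−k₁).
= ln(1.06/0.795)/(1.06−0.795) = ln(1.333)/0.2650 = 0.2877/0.2650 = 1.09 min.

1.09 min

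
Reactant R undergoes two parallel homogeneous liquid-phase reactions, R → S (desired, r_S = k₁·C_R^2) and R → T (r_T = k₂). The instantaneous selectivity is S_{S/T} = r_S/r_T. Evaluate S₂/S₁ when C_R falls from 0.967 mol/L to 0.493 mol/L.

0.260

S_{S/T} = (k₁/k₂)·C_R^2, so S₂/S₁ = (C_{R,2}/C_{R,1})^2.
= (0.493/0.967)^2 = (0.5098)^2 = 0.260.
Selectivity toward S falls as C_R falls — high-concentration operation is favoured.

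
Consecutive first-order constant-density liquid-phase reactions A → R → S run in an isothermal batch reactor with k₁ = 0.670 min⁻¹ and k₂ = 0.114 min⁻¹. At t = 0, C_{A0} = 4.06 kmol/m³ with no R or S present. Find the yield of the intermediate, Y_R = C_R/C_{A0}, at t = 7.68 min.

Solving the coupled first-order balances gives C_R(t) = [k₁/(k₂−k₁)]·C_{A0}·(e^(−k₁t) − e^(−k₂t)).
e^(−k₁t) = e^(−0.670×7.68) = e^(−5.146) = 0.005825; e^(−k₂t) = e^(−0.8755) = 0.4166.
C_R = 0.670×4.06/(0.114−0.670) × (0.005825−0.4166) = (-4.892)×(-0.4108) = 2.010 kmol/m³.
Y_R = C_R/C_{A0} = 2.010/4.06 = 0.495.

0.495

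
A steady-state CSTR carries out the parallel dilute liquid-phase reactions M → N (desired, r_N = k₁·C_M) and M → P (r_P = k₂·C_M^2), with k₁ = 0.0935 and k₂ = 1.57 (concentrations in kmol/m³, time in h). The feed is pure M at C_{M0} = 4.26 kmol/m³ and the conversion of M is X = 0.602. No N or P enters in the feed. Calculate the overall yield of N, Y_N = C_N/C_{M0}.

0.0204

Exit C_M = C_{M0}(1−X) = 4.26×0.398 = 1.695 kmol/m³.
Rates in a CSTR are evaluated at the outlet concentration: r_N = 0.0935×1.695 = 0.1585, r_P = 1.57×1.695^2 = 4.513.
Fraction of consumed M going to N: r_N/(r_N+r_P) = 0.03393.
C_N = 0.03393·C_{M0}·X = 0.03393×4.26×0.602 = 0.0870 kmol/m³; Y_N = C_N/C_{M0} = 0.0204.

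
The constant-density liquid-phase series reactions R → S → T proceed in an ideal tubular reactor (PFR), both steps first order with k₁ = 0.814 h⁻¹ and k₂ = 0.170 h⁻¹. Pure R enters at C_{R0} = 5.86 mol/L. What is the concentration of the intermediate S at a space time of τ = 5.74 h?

2.72 mol/L

Solving the coupled first-order balances gives C_S(τ) = [k₁/(k₂−k₁)]·C_{R0}·(e^(−k₁τ) − e^(−k₂τ)).
e^(−k₁τ) = e^(−0.814×5.74) = e^(−4.672) = 0.009350; e^(−k₂τ) = e^(−0.9758) = 0.3769.
C_S = 0.814×5.86/(0.170−0.814) × (0.009350−0.3769) = (-7.407)×(-0.3675) = 2.722 mol/L.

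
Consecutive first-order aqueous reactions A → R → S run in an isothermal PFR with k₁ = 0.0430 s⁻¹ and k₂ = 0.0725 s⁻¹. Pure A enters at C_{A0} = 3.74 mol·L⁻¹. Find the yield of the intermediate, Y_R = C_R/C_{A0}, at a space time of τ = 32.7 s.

Solving the coupled first-order balances gives C_R(τ) = [k₁/(k₂−k₁)]·C_{A0}·(e^(−k₁τ) − e^(−k₂τ)).
e^(−k₁τ) = e^(−0.0430×32.7) = e^(−1.406) = 0.2451; e^(−k₂τ) = e^(−2.371) = 0.09341.
C_R = 0.0430×3.74/(0.0725−0.0430) × (0.2451−0.09341) = 5.452×0.1517 = 0.8269 mol·L⁻¹.
Y_R = C_R/C_{A0} = 0.8269/3.74 = 0.221.

0.221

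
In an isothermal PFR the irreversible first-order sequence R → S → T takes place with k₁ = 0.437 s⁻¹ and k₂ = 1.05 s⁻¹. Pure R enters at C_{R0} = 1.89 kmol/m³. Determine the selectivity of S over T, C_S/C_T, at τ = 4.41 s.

The intermediate concentration in a first-order A→B→C sequence is C_S = k₁C_{R0}(e^(−k₁τ) − e^(−k₂τ))/(k₂−k₁).
e^(−k₁τ) = e^(−0.437×4.41) = e^(−1.927) = 0.1456; e^(−k₂τ) = e^(−4.631) = 0.009750.
C_S = 0.437×1.89/(1.05−0.437) × (0.1456−0.009750) = 1.347×0.1358 = 0.1830 kmol/m³.
C_R = C_{R0}e^(−k₁τ) = 0.2751 kmol/m³, so C_T = C_{R0}−C_R−C_S = 1.432 kmol/m³; C_S/C_T = 0.128.

0.128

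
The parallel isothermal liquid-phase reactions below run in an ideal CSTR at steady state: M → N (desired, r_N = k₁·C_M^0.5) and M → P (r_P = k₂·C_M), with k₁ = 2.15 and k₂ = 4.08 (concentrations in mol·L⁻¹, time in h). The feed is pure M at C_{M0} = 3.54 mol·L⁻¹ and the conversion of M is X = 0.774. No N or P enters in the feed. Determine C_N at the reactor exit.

1.02 mol·L⁻¹

Exit C_M = C_{M0}(1−X) = 3.54×0.226 = 0.8000 mol·L⁻¹.
In a CSTR the entire volume is at exit conditions, so r_N = 2.15×0.8000^0.5 = 1.923 and r_P = 4.08×0.8000 = 3.264.
Fraction of consumed M going to N: r_N/(r_N+r_P) = 0.3707.
C_N = 0.3707·C_{M0}·X = 0.3707×3.54×0.774 = 1.02 mol·L⁻¹.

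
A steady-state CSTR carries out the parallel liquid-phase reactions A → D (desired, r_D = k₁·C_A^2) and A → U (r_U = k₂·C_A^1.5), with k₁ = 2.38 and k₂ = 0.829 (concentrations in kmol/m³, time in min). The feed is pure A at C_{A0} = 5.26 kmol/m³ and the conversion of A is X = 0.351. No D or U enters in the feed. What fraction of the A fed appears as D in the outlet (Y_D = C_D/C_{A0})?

0.295

Exit C_A = C_{A0}(1−X) = 5.26×0.649 = 3.414 kmol/m³.
A CSTR operates uniformly at the exit composition, giving r_D = 27.74 and r_U = 5.229 (each k·C_A^n at C_A = 3.414).
Fraction of consumed A going to D: r_D/(r_D+r_U) = 0.8414.
C_D = 0.8414·C_{A0}·X = 0.8414×5.26×0.351 = 1.55 kmol/m³; Y_D = C_D/C_{A0} = 0.295.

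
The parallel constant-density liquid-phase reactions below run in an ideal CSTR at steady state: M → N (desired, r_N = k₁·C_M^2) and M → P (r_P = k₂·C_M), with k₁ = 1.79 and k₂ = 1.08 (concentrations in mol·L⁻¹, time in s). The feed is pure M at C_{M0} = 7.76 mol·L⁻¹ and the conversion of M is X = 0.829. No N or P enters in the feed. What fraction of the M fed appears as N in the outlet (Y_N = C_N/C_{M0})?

Exit C_M = C_{M0}(1−X) = 7.76×0.171 = 1.327 mol·L⁻¹.
A CSTR operates uniformly at the exit composition, giving r_N = 3.152 and r_P = 1.433 (each k·C_M^n at C_M = 1.327).
Fraction of consumed M going to N: r_N/(r_N+r_P) = 0.6874.
C_N = 0.6874·C_{M0}·X = 0.6874×7.76×0.829 = 4.42 mol·L⁻¹; Y_N = C_N/C_{M0} = 0.570.

0.570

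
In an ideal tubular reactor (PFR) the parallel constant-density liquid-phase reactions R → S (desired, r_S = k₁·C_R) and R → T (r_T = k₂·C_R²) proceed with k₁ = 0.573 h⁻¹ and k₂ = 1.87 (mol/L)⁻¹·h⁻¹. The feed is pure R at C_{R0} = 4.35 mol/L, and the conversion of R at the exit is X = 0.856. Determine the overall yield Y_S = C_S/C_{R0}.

C_R = C_{R0}(1−X) = 0.6264 mol/L.
Along a PFR/batch, dC_S/dC_R = −r_S/(r_S+r_T) = −k₁/(k₁+k₂·C_R).
Integrating from C_{R0} to C_R: C_S = (0.573/1.87)·ln[(0.573+1.87·4.35)/(0.573+1.87·0.626)] = 0.3064·ln(8.707/1.744) = 0.4927 mol/L.
Y_S = C_S/C_{R0} = 0.4927/4.35 = 0.113.

0.113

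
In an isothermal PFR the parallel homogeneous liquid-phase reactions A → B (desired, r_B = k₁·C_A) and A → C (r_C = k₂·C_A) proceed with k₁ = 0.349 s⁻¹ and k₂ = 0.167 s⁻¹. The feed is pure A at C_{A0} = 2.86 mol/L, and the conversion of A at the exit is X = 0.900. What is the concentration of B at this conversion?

C_A = C_{A0}(1−X) = 0.2860 mol/L.
Both paths are first order in A, so the instantaneous fraction to B is constant: dC_B/d(−C_A) = k₁/(k₁+k₂) = 0.6764.
C_B = 0.6764·(C_{A0}−C_A) = 0.6764×2.574 = 1.74 mol/L.

1.74 mol/L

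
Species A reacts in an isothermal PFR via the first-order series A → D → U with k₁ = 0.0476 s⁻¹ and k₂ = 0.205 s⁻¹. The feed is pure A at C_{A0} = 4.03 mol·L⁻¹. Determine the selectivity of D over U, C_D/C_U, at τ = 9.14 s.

For first-order series with pure A initially, C_D(τ) = k₁C_{A0}/(k₂−k₁)·(e^(−k₁τ) − e^(−k₂τ)).
e^(−k₁τ) = e^(−0.0476×9.14) = e^(−0.4351) = 0.6472; e^(−k₂τ) = e^(−1.874) = 0.1536.
C_D = 0.0476×4.03/(0.205−0.0476) × (0.6472−0.1536) = 1.219×0.4937 = 0.6016 mol·L⁻¹.
C_A = C_{A0}e^(−k₁τ) = 2.608 mol·L⁻¹, so C_U = C_{A0}−C_A−C_D = 0.8200 mol·L⁻¹; C_D/C_U = 0.734.

0.734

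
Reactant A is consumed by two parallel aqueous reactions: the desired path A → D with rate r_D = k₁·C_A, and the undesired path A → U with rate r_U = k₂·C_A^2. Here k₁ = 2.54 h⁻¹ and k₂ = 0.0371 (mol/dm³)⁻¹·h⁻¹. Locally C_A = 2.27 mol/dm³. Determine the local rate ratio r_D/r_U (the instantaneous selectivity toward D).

30.2

S_{D/U} = r_D/r_U = (k₁·C_A)/(k₂·C_A^2) = (k₁/k₂)·C_A⁻¹.
= (2.54×2.270) / (0.0371×2.270^2) = 5.766/0.1912 = 30.2.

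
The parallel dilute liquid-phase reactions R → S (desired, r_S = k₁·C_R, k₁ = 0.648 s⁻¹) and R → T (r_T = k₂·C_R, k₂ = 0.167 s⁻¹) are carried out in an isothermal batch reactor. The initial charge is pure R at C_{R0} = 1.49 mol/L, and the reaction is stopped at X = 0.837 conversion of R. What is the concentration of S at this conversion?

C_R = C_{R0}(1−X) = 0.2429 mol/L.
Both paths are first order in R, so the instantaneous fraction to S is constant: dC_S/d(−C_R) = k₁/(k₁+k₂) = 0.7951.
C_S = 0.7951·(C_{R0}−C_R) = 0.7951×1.247 = 0.992 mol/L.

0.992 mol/L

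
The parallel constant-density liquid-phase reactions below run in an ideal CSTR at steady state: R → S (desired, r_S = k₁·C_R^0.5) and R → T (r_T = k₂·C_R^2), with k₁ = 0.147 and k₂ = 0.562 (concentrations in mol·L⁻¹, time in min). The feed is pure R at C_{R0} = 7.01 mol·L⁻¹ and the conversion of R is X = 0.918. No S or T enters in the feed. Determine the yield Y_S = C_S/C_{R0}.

0.344

Exit C_R = C_{R0}(1−X) = 7.01×0.0820 = 0.5748 mol·L⁻¹.
Rates in a CSTR are evaluated at the outlet concentration: r_S = 0.147×0.5748^0.5 = 0.1115, r_T = 0.562×0.5748^2 = 0.1857.
Fraction of consumed R going to S: r_S/(r_S+r_T) = 0.3751.
C_S = 0.3751·C_{R0}·X = 0.3751×7.01×0.918 = 2.41 mol·L⁻¹; Y_S = C_S/C_{R0} = 0.344.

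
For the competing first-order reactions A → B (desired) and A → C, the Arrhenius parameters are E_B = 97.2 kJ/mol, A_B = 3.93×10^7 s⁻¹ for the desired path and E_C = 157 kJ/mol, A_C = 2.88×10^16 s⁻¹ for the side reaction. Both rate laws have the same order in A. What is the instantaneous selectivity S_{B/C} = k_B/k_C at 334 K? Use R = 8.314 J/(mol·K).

3.07

k_B/k_C = (A_B/A_C)·exp[−(E_B−E_C)/(RT)] = (A_B/A_C)·exp[(E_C−E_B)/(RT)].
(E_C−E_B)/(RT) = (157−97.2)×10³/(8.314×334) = 59800/2777 = 21.53.
k_B/k_C = (3.93×10^7/2.88×10^16)·exp(21.53) = 1.365×10^-9 × 2.252×10^9 = 3.07.
Since E_B < E_C, lowering the temperature improves selectivity toward B.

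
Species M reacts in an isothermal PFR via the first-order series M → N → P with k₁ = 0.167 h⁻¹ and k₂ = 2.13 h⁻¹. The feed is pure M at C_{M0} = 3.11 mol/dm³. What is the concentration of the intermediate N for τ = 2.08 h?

0.184 mol/dm³

The intermediate concentration in a first-order A→B→C sequence is C_N = k₁C_{M0}(e^(−k₁τ) − e^(−k₂τ))/(k₂−k₁).
e^(−k₁τ) = e^(−0.167×2.08) = e^(−0.3474) = 0.7066; e^(−k₂τ) = e^(−4.430) = 0.01191.
C_N = 0.167×3.11/(2.13−0.167) × (0.7066−0.01191) = 0.2646×0.6946 = 0.1838 mol/dm³.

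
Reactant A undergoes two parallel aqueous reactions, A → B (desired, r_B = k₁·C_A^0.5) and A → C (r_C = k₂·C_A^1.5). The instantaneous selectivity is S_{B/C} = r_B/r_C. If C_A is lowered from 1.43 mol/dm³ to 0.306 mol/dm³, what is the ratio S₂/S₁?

S_{B/C} = (k₁/k₂)·C_A⁻¹, so S₂/S₁ = (C_{A,2}/C_{A,1})⁻¹.
= 1.43/0.306 = 4.67.

4.67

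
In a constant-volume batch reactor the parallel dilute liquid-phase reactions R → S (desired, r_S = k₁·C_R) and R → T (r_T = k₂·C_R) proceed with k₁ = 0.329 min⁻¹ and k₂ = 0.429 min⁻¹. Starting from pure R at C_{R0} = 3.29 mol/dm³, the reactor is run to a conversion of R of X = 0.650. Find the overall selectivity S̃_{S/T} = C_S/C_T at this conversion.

C_R = C_{R0}(1−X) = 1.151 mol/dm³.
Both paths are first order in R, so the instantaneous fraction to S is constant: dC_S/d(−C_R) = k₁/(k₁+k₂) = 0.4340.
C_S = 0.4340·(C_{R0}−C_R) = 0.4340×2.139 = 0.928 mol/dm³.
C_T = (C_{R0}−C_R)−C_S = 1.210 mol/dm³; S̃_{S/T} = 0.9282/1.210 = 0.767.

0.767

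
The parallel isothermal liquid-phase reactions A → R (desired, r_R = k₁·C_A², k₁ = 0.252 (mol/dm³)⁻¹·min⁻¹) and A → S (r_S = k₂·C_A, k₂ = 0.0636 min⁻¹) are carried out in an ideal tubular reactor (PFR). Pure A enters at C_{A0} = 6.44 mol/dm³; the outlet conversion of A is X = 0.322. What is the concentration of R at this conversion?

1.98 mol/dm³

C_A = C_{A0}(1−X) = 4.366 mol/dm³.
Along a PFR/batch, dC_S/dC_A = −r_S/(r_R+r_S) = −k₂/(k₂+k₁·C_A).
Integrating from C_{A0} to C_A: C_S = (0.0636/0.252)·ln[(0.0636+0.252·6.44)/(0.0636+0.252·4.37)] = 0.2524·ln(1.686/1.164) = 0.09360 mol/dm³.
Then C_R = (C_{A0}−C_A) − C_S = 2.074 − 0.09360 = 1.980 mol/dm³.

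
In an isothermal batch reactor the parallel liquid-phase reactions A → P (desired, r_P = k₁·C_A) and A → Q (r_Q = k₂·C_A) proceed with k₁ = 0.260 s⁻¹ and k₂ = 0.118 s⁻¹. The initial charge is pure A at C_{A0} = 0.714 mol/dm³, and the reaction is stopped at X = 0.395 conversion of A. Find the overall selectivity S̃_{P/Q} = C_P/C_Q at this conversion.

C_A = C_{A0}(1−X) = 0.4320 mol/dm³.
Both paths are first order in A, so the instantaneous fraction to P is constant: dC_P/d(−C_A) = k₁/(k₁+k₂) = 0.6878.
C_P = 0.6878·(C_{A0}−C_A) = 0.6878×0.2820 = 0.194 mol/dm³.
C_Q = (C_{A0}−C_A)−C_P = 0.08804 mol/dm³; S̃_{P/Q} = 0.1940/0.08804 = 2.20.

2.20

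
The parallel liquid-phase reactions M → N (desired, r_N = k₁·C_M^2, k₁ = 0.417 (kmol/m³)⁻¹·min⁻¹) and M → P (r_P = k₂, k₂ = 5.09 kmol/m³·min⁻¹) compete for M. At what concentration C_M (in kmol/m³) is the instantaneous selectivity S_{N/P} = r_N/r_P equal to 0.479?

S_{N/P} = (k₁/k₂)·C_M^2 ⇒ C_M = (S·k₂/k₁)^(0.5).
= (0.479×5.09/0.417)^(0.5) = (5.847)^(0.5) = 2.42 kmol/m³.

2.42 kmol/m³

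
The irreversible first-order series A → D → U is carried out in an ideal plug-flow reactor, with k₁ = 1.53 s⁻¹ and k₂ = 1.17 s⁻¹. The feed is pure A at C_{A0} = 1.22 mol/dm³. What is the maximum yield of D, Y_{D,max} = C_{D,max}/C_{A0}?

0.418

For a first-order series the maximum intermediate yield is C_{D,max}/C_{A0} = (k₁/k₂)^[k₂/(k₂−k₁)].
= (1.53/1.17)^(1.17/(1.17−1.53)) = (1.308)^(-3.250) = 0.4182.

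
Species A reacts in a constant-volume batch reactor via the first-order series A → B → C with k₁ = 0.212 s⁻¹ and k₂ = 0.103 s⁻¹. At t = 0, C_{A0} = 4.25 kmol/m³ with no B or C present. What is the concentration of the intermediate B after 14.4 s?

1.49 kmol/m³

For first-order series with pure A initially, C_B(t) = k₁C_{A0}/(k₂−k₁)·(e^(−k₁t) − e^(−k₂t)).
e^(−k₁t) = e^(−0.212×14.4) = e^(−3.053) = 0.04723; e^(−k₂t) = e^(−1.483) = 0.2269.
C_B = 0.212×4.25/(0.103−0.212) × (0.04723−0.2269) = (-8.266)×(-0.1797) = 1.485 kmol/m³.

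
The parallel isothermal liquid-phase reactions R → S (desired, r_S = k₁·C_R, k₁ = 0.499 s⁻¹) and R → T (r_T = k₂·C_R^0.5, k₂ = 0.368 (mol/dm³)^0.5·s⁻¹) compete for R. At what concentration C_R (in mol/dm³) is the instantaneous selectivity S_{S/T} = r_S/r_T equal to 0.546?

0.162 mol/dm³

S_{S/T} = (k₁/k₂)·C_R^0.5 ⇒ C_R = (S·k₂/k₁)^(2).
= (0.546×0.368/0.499)^(2) = (0.4027)^(2) = 0.162 mol/dm³.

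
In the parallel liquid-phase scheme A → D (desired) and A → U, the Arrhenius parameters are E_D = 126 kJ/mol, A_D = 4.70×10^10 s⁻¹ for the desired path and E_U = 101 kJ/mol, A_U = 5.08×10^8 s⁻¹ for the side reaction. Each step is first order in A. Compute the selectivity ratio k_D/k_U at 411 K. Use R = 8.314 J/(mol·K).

With equal orders, S_{D/U} = k_D/k_U = (A_D/A_U)·exp[(E_U−E_D)/(RT)].
(E_U−E_D)/(RT) = (101−126)×10³/(8.314×411) = -25000/3417 = -7.316.
k_D/k_U = (4.70×10^10/5.08×10^8)·exp(-7.316) = 92.52 × 6.647×10^-4 = 0.0615.

0.0615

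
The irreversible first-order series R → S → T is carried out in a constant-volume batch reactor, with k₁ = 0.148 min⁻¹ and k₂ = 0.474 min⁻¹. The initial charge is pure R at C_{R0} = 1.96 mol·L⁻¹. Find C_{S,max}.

0.361 mol·L⁻¹

At the optimum, C_{S,max}/C_{R0} = (k₁/k₂)^[k₂/(k₂−k₁)].
= (0.148/0.474)^(0.474/(0.474−0.148)) = (0.3122)^(1.454) = 0.1841.
C_{S,max} = 0.1841×1.96 = 0.361 mol·L⁻¹.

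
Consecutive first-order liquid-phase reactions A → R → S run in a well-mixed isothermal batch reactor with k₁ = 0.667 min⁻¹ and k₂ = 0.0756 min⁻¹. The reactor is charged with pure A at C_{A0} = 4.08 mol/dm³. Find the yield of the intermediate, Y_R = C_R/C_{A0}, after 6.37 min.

0.681

Solving the coupled first-order balances gives C_R(t) = [k₁/(k₂−k₁)]·C_{A0}·(e^(−k₁t) − e^(−k₂t)).
e^(−k₁t) = e^(−0.667×6.37) = e^(−4.249) = 0.01428; e^(−k₂t) = e^(−0.4816) = 0.6178.
C_R = 0.667×4.08/(0.0756−0.667) × (0.01428−0.6178) = (-4.602)×(-0.6035) = 2.777 mol/dm³.
Y_R = C_R/C_{A0} = 2.777/4.08 = 0.681.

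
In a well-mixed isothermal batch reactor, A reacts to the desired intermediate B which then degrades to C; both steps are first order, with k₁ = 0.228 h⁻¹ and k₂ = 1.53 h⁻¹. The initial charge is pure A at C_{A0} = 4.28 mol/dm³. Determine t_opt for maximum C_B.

The intermediate peaks when r₁ = r₂, i.e. k₁e^(−k₁t) = k₂e^(−k₂t), giving t_opt = ln(k₂/k₁)/(k₂−k₁).
= ln(1.53/0.228)/(1.53−0.228) = ln(6.711)/1.302 = 1.904/1.302 = 1.46 h.

1.46 h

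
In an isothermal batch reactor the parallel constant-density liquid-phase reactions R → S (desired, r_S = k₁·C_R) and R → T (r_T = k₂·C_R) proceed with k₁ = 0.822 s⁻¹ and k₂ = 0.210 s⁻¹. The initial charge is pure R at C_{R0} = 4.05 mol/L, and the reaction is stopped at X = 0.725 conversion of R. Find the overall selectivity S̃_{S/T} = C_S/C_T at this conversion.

C_R = C_{R0}(1−X) = 1.114 mol/L.
Both paths are first order in R, so the instantaneous fraction to S is constant: dC_S/d(−C_R) = k₁/(k₁+k₂) = 0.7965.
C_S = 0.7965·(C_{R0}−C_R) = 0.7965×2.936 = 2.34 mol/L.
C_T = (C_{R0}−C_R)−C_S = 0.5975 mol/L; S̃_{S/T} = 2.339/0.5975 = 3.91.

3.91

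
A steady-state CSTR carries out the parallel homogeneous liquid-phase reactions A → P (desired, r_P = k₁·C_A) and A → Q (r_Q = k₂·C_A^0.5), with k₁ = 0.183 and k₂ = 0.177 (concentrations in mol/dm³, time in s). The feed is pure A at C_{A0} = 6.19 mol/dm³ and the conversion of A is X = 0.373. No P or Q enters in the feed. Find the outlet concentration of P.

1.55 mol/dm³

Exit C_A = C_{A0}(1−X) = 6.19×0.627 = 3.881 mol/dm³.
In a CSTR the entire volume is at exit conditions, so r_P = 0.183×3.881 = 0.7102 and r_Q = 0.177×3.881^0.5 = 0.3487.
Fraction of consumed A going to P: r_P/(r_P+r_Q) = 0.6707.
C_P = 0.6707·C_{A0}·X = 0.6707×6.19×0.373 = 1.55 mol/dm³.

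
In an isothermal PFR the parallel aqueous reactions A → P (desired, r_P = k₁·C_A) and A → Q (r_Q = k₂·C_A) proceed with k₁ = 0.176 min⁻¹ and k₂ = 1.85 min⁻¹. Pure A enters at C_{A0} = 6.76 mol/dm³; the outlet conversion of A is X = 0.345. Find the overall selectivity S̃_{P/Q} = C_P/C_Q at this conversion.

0.0951

C_A = C_{A0}(1−X) = 4.428 mol/dm³.
Both paths are first order in A, so the instantaneous fraction to P is constant: dC_P/d(−C_A) = k₁/(k₁+k₂) = 0.08687.
C_P = 0.08687·(C_{A0}−C_A) = 0.08687×2.332 = 0.203 mol/dm³.
C_Q = (C_{A0}−C_A)−C_P = 2.130 mol/dm³; S̃_{P/Q} = 0.2026/2.130 = 0.0951.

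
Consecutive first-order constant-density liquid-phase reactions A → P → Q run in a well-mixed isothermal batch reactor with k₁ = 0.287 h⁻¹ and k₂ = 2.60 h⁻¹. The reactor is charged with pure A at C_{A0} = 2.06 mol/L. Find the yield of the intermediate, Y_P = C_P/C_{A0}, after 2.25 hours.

0.0647

For first-order series with pure A initially, C_P(t) = k₁C_{A0}/(k₂−k₁)·(e^(−k₁t) − e^(−k₂t)).
e^(−k₁t) = e^(−0.287×2.25) = e^(−0.6457) = 0.5243; e^(−k₂t) = e^(−5.850) = 0.002880.
C_P = 0.287×2.06/(2.60−0.287) × (0.5243−0.002880) = 0.2556×0.5214 = 0.1333 mol/L.
Y_P = C_P/C_{A0} = 0.1333/2.06 = 0.0647.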